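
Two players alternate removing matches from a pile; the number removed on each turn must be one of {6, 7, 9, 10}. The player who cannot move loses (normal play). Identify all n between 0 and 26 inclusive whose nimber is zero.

G(0) = 0
G(1) = mex{} = 0
G(2) = mex{} = 0
G(3) = mex{} = 0
G(4) = mex{} = 0
G(5) = mex{} = 0
G(6) = mex{0} = 1
G(7) = mex{0,0} = 1
G(8) = mex{0,0} = 1
G(9) = mex{0,0,0} = 1
G(10) = mex{0,0,0,0} = 1
G(11) = mex{0,0,0,0} = 1
G(12) = mex{1,0,0,0} = 2
G(13) = mex{1,1,0,0} = 2
G(14) = mex{1,1,0,0} = 2
G(15) = mex{1,1,1,0} = 2
G(16) = mex{1,1,1,1} = 0
G(17) = mex{1,1,1,1} = 0
G(18) = mex{2,1,1,1} = 0
G(19) = mex{2,2,1,1} = 0
G(20) = mex{2,2,1,1} = 0
G(21) = mex{2,2,2,1} = 0
G(22) = mex{0,2,2,2} = 1
G(23) = mex{0,0,2,2} = 1
G(24) = mex{0,0,2,2} = 1
G(25) = mex{0,0,0,2} = 1
G(26) = mex{0,0,0,0} = 1
P-positions are exactly the n with G(n) = 0.

0, 1, 2, 3, 4, 5, 16, 17, 18, 19, 20, 21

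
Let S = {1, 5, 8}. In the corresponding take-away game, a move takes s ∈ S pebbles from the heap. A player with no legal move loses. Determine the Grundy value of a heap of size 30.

0

G(0) = 0
G(1) = mex{0} = 1
G(2) = mex{1} = 0
G(3) = mex{0} = 1
G(4) = mex{1} = 0
G(5) = mex{0,0} = 1
G(6) = mex{1,1} = 0
G(7) = mex{0,0} = 1
G(8) = mex{1,1,0} = 2
G(9) = mex{2,0,1} = 3
G(10) = mex{3,1,0} = 2
G(11) = mex{2,0,1} = 3
G(12) = mex{3,1,0} = 2
G(13) = mex{2,2,1} = 0
G(14) = mex{0,3,0} = 1
G(15) = mex{1,2,1} = 0
G(16) = mex{0,3,2} = 1
G(17) = mex{1,2,3} = 0
G(18) = mex{0,0,2} = 1
G(19) = mex{1,1,3} = 0
G(20) = mex{0,0,2} = 1
G(21) = mex{1,1,0} = 2
G(22) = mex{2,0,1} = 3
G(23) = mex{3,1,0} = 2
G(24) = mex{2,0,1} = 3
G(25) = mex{3,1,0} = 2
G(26) = mex{2,2,1} = 0
G(27) = mex{0,3,0} = 1
G(28) = mex{1,2,1} = 0
G(29) = mex{0,3,2} = 1
G(30) = mex{1,2,3} = 0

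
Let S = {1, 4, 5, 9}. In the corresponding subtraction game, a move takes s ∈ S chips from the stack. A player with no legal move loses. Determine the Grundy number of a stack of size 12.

2

n :  0  1  2  3  4  5  6  7  8  9 10 11 12
G :  0  1  0  1  2  3  2  3  0  1  0  1  2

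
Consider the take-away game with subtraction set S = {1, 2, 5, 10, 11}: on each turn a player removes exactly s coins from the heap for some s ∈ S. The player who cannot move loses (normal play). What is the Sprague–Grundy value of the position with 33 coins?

G(0) = 0
G(1) = mex{0} = 1
G(2) = mex{1,0} = 2
G(3) = mex{2,1} = 0
G(4) = mex{0,2} = 1
G(5) = mex{1,0,0} = 2
G(6) = mex{2,1,1} = 0
G(7) = mex{0,2,2} = 1
G(8) = mex{1,0,0} = 2
G(9) = mex{2,1,1} = 0
G(10) = mex{0,2,2,0} = 1
G(11) = mex{1,0,0,1,0} = 2
G(12) = mex{2,1,1,2,1} = 0
G(13) = mex{0,2,2,0,2} = 1
G(14) = mex{1,0,0,1,0} = 2
G(15) = mex{2,1,1,2,1} = 0
G(16) = mex{0,2,2,0,2} = 1
G(17) = mex{1,0,0,1,0} = 2
G(18) = mex{2,1,1,2,1} = 0
G(19) = mex{0,2,2,0,2} = 1
G(20) = mex{1,0,0,1,0} = 2
G(21) = mex{2,1,1,2,1} = 0
G(22) = mex{0,2,2,0,2} = 1
G(23) = mex{1,0,0,1,0} = 2
G(24) = mex{2,1,1,2,1} = 0
G(25) = mex{0,2,2,0,2} = 1
G(26) = mex{1,0,0,1,0} = 2
G(27) = mex{2,1,1,2,1} = 0
G(28) = mex{0,2,2,0,2} = 1
G(29) = mex{1,0,0,1,0} = 2
G(30) = mex{2,1,1,2,1} = 0
G(31) = mex{0,2,2,0,2} = 1
G(32) = mex{1,0,0,1,0} = 2
G(33) = mex{2,1,1,2,1} = 0

0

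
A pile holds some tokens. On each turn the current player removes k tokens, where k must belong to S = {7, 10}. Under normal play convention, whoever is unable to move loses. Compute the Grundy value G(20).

n :  0  1  2  3  4  5  6  7  8  9 10 11 12 13 14 15 16 17 18 19 20
G :  0  0  0  0  0  0  0  1  1  1  1  1  1  1  2  2  2  0  0  0  0

0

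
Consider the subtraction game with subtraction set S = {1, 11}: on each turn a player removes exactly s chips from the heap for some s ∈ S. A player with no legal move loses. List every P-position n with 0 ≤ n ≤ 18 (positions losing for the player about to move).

0, 2, 4, 6, 8, 10, 12, 14, 16, 18

n :  0  1  2  3  4  5  6  7  8  9 10 11 12 13 14 15 16 17 18
G :  0  1  0  1  0  1  0  1  0  1  0  1  0  1  0  1  0  1  0
P-positions are exactly the n with G(n) = 0.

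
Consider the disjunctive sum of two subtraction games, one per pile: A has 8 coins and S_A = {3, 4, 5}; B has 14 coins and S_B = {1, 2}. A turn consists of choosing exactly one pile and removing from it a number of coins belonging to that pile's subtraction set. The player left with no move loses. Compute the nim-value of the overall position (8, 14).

2

Pile A, S = {3, 4, 5}:
n : 0 1 2 3 4 5 6 7 8
G : 0 0 0 1 1 1 2 2 0
G_A(8) = 0.
Pile B, S = {1, 2}:
n :  0  1  2  3  4  5  6  7  8  9 10 11 12 13 14
G :  0  1  2  0  1  2  0  1  2  0  1  2  0  1  2
G_B(14) = 2.
Combined Grundy value = 0 ⊕ 2 = 2.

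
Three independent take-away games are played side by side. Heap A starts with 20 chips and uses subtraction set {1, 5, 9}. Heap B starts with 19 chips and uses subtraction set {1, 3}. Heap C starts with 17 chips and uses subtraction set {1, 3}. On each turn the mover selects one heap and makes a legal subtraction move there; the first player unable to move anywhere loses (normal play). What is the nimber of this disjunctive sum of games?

Heap A, S = {1, 5, 9}:
n :  0  1  2  3  4  5  6  7  8  9 10 11 12 13 14 15 16 17 18 19 20
G :  0  1  0  1  0  1  0  1  0  1  0  1  0  1  0  1  0  1  0  1  0
G_A(20) = 0.
Heap B, S = {1, 3}:
G(0) = 0
G(1) = mex{0} = 1
G(2) = mex{1} = 0
G(3) = mex{0,0} = 1
G(4) = mex{1,1} = 0
G(5) = mex{0,0} = 1
G(6) = mex{1,1} = 0
G(7) = mex{0,0} = 1
G(8) = mex{1,1} = 0
G(9) = mex{0,0} = 1
G(10) = mex{1,1} = 0
G(11) = mex{0,0} = 1
G(12) = mex{1,1} = 0
G(13) = mex{0,0} = 1
G(14) = mex{1,1} = 0
G(15) = mex{0,0} = 1
G(16) = mex{1,1} = 0
G(17) = mex{0,0} = 1
G(18) = mex{1,1} = 0
G(19) = mex{0,0} = 1
G_B(19) = 1.
Heap C, S = {1, 3}:
n :  0  1  2  3  4  5  6  7  8  9 10 11 12 13 14 15 16 17
G :  0  1  0  1  0  1  0  1  0  1  0  1  0  1  0  1  0  1
G_C(17) = 1.
Combined Grundy value = 0 ⊕ 1 ⊕ 1 = 0.

0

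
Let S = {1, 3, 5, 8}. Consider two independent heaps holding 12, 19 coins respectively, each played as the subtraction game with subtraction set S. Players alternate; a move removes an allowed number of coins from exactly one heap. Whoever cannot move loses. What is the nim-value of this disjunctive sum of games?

2

All heaps use S = {1, 3, 5, 8}:
G(0) = 0
G(1) = mex{0} = 1
G(2) = mex{1} = 0
G(3) = mex{0,0} = 1
G(4) = mex{1,1} = 0
G(5) = mex{0,0,0} = 1
G(6) = mex{1,1,1} = 0
G(7) = mex{0,0,0} = 1
G(8) = mex{1,1,1,0} = 2
G(9) = mex{2,0,0,1} = 3
G(10) = mex{3,1,1,0} = 2
G(11) = mex{2,2,0,1} = 3
G(12) = mex{3,3,1,0} = 2
G(13) = mex{2,2,2,1} = 0
G(14) = mex{0,3,3,0} = 1
G(15) = mex{1,2,2,1} = 0
G(16) = mex{0,0,3,2} = 1
G(17) = mex{1,1,2,3} = 0
G(18) = mex{0,0,0,2} = 1
G(19) = mex{1,1,1,3} = 0
Heap A: G(12) = 2.
Heap B: G(19) = 0.
Combined Grundy value = 2 ⊕ 0 = 2.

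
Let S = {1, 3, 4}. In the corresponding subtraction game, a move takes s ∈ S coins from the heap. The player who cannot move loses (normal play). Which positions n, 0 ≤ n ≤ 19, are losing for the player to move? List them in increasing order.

G(0) = 0
G(1) = mex{0} = 1
G(2) = mex{1} = 0
G(3) = mex{0,0} = 1
G(4) = mex{1,1,0} = 2
G(5) = mex{2,0,1} = 3
G(6) = mex{3,1,0} = 2
G(7) = mex{2,2,1} = 0
G(8) = mex{0,3,2} = 1
G(9) = mex{1,2,3} = 0
G(10) = mex{0,0,2} = 1
G(11) = mex{1,1,0} = 2
G(12) = mex{2,0,1} = 3
G(13) = mex{3,1,0} = 2
G(14) = mex{2,2,1} = 0
G(15) = mex{0,3,2} = 1
G(16) = mex{1,2,3} = 0
G(17) = mex{0,0,2} = 1
G(18) = mex{1,1,0} = 2
G(19) = mex{2,0,1} = 3
P-positions are exactly the n with G(n) = 0.

0, 2, 7, 9, 14, 16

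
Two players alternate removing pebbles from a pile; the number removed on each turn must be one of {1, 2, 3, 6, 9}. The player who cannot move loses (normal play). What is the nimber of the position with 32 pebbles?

0

G(0) = 0
G(1) = mex{0} = 1
G(2) = mex{1,0} = 2
G(3) = mex{2,1,0} = 3
G(4) = mex{3,2,1} = 0
G(5) = mex{0,3,2} = 1
G(6) = mex{1,0,3,0} = 2
G(7) = mex{2,1,0,1} = 3
G(8) = mex{3,2,1,2} = 0
G(9) = mex{0,3,2,3,0} = 1
G(10) = mex{1,0,3,0,1} = 2
G(11) = mex{2,1,0,1,2} = 3
G(12) = mex{3,2,1,2,3} = 0
G(13) = mex{0,3,2,3,0} = 1
G(14) = mex{1,0,3,0,1} = 2
G(15) = mex{2,1,0,1,2} = 3
G(16) = mex{3,2,1,2,3} = 0
G(17) = mex{0,3,2,3,0} = 1
G(18) = mex{1,0,3,0,1} = 2
G(19) = mex{2,1,0,1,2} = 3
G(20) = mex{3,2,1,2,3} = 0
G(21) = mex{0,3,2,3,0} = 1
G(22) = mex{1,0,3,0,1} = 2
G(23) = mex{2,1,0,1,2} = 3
G(24) = mex{3,2,1,2,3} = 0
G(25) = mex{0,3,2,3,0} = 1
G(26) = mex{1,0,3,0,1} = 2
G(27) = mex{2,1,0,1,2} = 3
G(28) = mex{3,2,1,2,3} = 0
G(29) = mex{0,3,2,3,0} = 1
G(30) = mex{1,0,3,0,1} = 2
G(31) = mex{2,1,0,1,2} = 3
G(32) = mex{3,2,1,2,3} = 0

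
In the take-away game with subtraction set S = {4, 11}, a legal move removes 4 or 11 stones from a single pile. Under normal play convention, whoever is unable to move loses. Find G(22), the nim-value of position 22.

G(0) = 0
G(1) = mex{} = 0
G(2) = mex{} = 0
G(3) = mex{} = 0
G(4) = mex{0} = 1
G(5) = mex{0} = 1
G(6) = mex{0} = 1
G(7) = mex{0} = 1
G(8) = mex{1} = 0
G(9) = mex{1} = 0
G(10) = mex{1} = 0
G(11) = mex{1,0} = 2
G(12) = mex{0,0} = 1
G(13) = mex{0,0} = 1
G(14) = mex{0,0} = 1
G(15) = mex{2,1} = 0
G(16) = mex{1,1} = 0
G(17) = mex{1,1} = 0
G(18) = mex{1,1} = 0
G(19) = mex{0,0} = 1
G(20) = mex{0,0} = 1
G(21) = mex{0,0} = 1
G(22) = mex{0,2} = 1

1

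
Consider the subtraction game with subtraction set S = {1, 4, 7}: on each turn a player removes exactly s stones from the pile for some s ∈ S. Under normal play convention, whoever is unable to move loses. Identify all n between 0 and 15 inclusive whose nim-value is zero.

0, 2, 5, 8, 10, 13

G(0) = 0
G(1) = mex{0} = 1
G(2) = mex{1} = 0
G(3) = mex{0} = 1
G(4) = mex{1,0} = 2
G(5) = mex{2,1} = 0
G(6) = mex{0,0} = 1
G(7) = mex{1,1,0} = 2
G(8) = mex{2,2,1} = 0
G(9) = mex{0,0,0} = 1
G(10) = mex{1,1,1} = 0
G(11) = mex{0,2,2} = 1
G(12) = mex{1,0,0} = 2
G(13) = mex{2,1,1} = 0
G(14) = mex{0,0,2} = 1
G(15) = mex{1,1,0} = 2
P-positions are exactly the n with G(n) = 0.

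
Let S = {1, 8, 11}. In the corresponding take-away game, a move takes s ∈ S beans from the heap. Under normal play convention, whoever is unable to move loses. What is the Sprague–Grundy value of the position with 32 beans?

G(0) = 0
G(1) = mex{0} = 1
G(2) = mex{1} = 0
G(3) = mex{0} = 1
G(4) = mex{1} = 0
G(5) = mex{0} = 1
G(6) = mex{1} = 0
G(7) = mex{0} = 1
G(8) = mex{1,0} = 2
G(9) = mex{2,1} = 0
G(10) = mex{0,0} = 1
G(11) = mex{1,1,0} = 2
G(12) = mex{2,0,1} = 3
G(13) = mex{3,1,0} = 2
G(14) = mex{2,0,1} = 3
G(15) = mex{3,1,0} = 2
G(16) = mex{2,2,1} = 0
G(17) = mex{0,0,0} = 1
G(18) = mex{1,1,1} = 0
G(19) = mex{0,2,2} = 1
G(20) = mex{1,3,0} = 2
G(21) = mex{2,2,1} = 0
G(22) = mex{0,3,2} = 1
G(23) = mex{1,2,3} = 0
G(24) = mex{0,0,2} = 1
G(25) = mex{1,1,3} = 0
G(26) = mex{0,0,2} = 1
G(27) = mex{1,1,0} = 2
G(28) = mex{2,2,1} = 0
G(29) = mex{0,0,0} = 1
G(30) = mex{1,1,1} = 0
G(31) = mex{0,0,2} = 1
G(32) = mex{1,1,0} = 2

2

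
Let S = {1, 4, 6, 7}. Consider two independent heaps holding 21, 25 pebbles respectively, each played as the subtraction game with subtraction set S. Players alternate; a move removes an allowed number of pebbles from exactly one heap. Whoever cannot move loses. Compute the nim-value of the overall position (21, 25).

1

All heaps use S = {1, 4, 6, 7}:
G(0) = 0
G(1) = mex{0} = 1
G(2) = mex{1} = 0
G(3) = mex{0} = 1
G(4) = mex{1,0} = 2
G(5) = mex{2,1} = 0
G(6) = mex{0,0,0} = 1
G(7) = mex{1,1,1,0} = 2
G(8) = mex{2,2,0,1} = 3
G(9) = mex{3,0,1,0} = 2
G(10) = mex{2,1,2,1} = 0
G(11) = mex{0,2,0,2} = 1
G(12) = mex{1,3,1,0} = 2
G(13) = mex{2,2,2,1} = 0
G(14) = mex{0,0,3,2} = 1
G(15) = mex{1,1,2,3} = 0
G(16) = mex{0,2,0,2} = 1
G(17) = mex{1,0,1,0} = 2
G(18) = mex{2,1,2,1} = 0
G(19) = mex{0,0,0,2} = 1
G(20) = mex{1,1,1,0} = 2
G(21) = mex{2,2,0,1} = 3
G(22) = mex{3,0,1,0} = 2
G(23) = mex{2,1,2,1} = 0
G(24) = mex{0,2,0,2} = 1
G(25) = mex{1,3,1,0} = 2
Heap A: G(21) = 3.
Heap B: G(25) = 2.
Combined Grundy value = 3 ⊕ 2 = 1.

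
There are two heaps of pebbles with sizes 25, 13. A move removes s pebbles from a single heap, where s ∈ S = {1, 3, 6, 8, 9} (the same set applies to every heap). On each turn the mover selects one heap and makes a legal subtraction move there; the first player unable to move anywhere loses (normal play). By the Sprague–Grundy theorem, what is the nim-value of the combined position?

6

All heaps use S = {1, 3, 6, 8, 9}:
G(0) = 0
G(1) = mex{0} = 1
G(2) = mex{1} = 0
G(3) = mex{0,0} = 1
G(4) = mex{1,1} = 0
G(5) = mex{0,0} = 1
G(6) = mex{1,1,0} = 2
G(7) = mex{2,0,1} = 3
G(8) = mex{3,1,0,0} = 2
G(9) = mex{2,2,1,1,0} = 3
G(10) = mex{3,3,0,0,1} = 2
G(11) = mex{2,2,1,1,0} = 3
G(12) = mex{3,3,2,0,1} = 4
G(13) = mex{4,2,3,1,0} = 5
G(14) = mex{5,3,2,2,1} = 0
G(15) = mex{0,4,3,3,2} = 1
G(16) = mex{1,5,2,2,3} = 0
G(17) = mex{0,0,3,3,2} = 1
G(18) = mex{1,1,4,2,3} = 0
G(19) = mex{0,0,5,3,2} = 1
G(20) = mex{1,1,0,4,3} = 2
G(21) = mex{2,0,1,5,4} = 3
G(22) = mex{3,1,0,0,5} = 2
G(23) = mex{2,2,1,1,0} = 3
G(24) = mex{3,3,0,0,1} = 2
G(25) = mex{2,2,1,1,0} = 3
Heap A: G(25) = 3.
Heap B: G(13) = 5.
Combined Grundy value = 3 ⊕ 5 = 6.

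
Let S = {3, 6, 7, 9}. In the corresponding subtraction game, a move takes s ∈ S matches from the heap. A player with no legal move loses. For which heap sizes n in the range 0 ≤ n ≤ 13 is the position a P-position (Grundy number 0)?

n :  0  1  2  3  4  5  6  7  8  9 10 11 12 13
G :  0  0  0  1  1  1  2  2  2  3  3  3  0  0
P-positions are exactly the n with G(n) = 0.

0, 1, 2, 12, 13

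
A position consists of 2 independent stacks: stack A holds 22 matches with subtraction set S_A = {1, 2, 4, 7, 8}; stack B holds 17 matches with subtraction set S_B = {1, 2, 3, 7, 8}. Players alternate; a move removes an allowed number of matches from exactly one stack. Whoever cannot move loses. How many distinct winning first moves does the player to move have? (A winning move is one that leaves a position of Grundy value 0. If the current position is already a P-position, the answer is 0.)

2

Stack A, S = {1, 2, 4, 7, 8}:
n :  0  1  2  3  4  5  6  7  8  9 10 11 12 13 14 15 16 17 18 19 20 21 22
G :  0  1  2  0  1  2  0  1  2  0  1  2  0  1  2  0  1  2  0  1  2  0  1
G_A(22) = 1.
Stack B, S = {1, 2, 3, 7, 8}:
G(0) = 0
G(1) = mex{0} = 1
G(2) = mex{1,0} = 2
G(3) = mex{2,1,0} = 3
G(4) = mex{3,2,1} = 0
G(5) = mex{0,3,2} = 1
G(6) = mex{1,0,3} = 2
G(7) = mex{2,1,0,0} = 3
G(8) = mex{3,2,1,1,0} = 4
G(9) = mex{4,3,2,2,1} = 0
G(10) = mex{0,4,3,3,2} = 1
G(11) = mex{1,0,4,0,3} = 2
G(12) = mex{2,1,0,1,0} = 3
G(13) = mex{3,2,1,2,1} = 0
G(14) = mex{0,3,2,3,2} = 1
G(15) = mex{1,0,3,4,3} = 2
G(16) = mex{2,1,0,0,4} = 3
G(17) = mex{3,2,1,1,0} = 4
G_B(17) = 4.
Combined Grundy value = 1 ⊕ 4 = 5.
A winning move leaves total XOR = 0, i.e. changes one component's Grundy value g to g ⊕ X where X is the current total.
Stack A: need g' = 1⊕5 = 4. Options: 22−1→G=0, 22−2→G=2, 22−4→G=0, 22−7→G=0, 22−8→G=2. Hits: 0.
Stack B: need g' = 4⊕5 = 1. Options: 17−1→G=3, 17−2→G=2, 17−3→G=1, 17−7→G=1, 17−8→G=0. Hits: 2.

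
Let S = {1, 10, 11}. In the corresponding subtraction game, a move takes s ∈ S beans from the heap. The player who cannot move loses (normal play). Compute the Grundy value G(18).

2

G(0) = 0
G(1) = mex{0} = 1
G(2) = mex{1} = 0
G(3) = mex{0} = 1
G(4) = mex{1} = 0
G(5) = mex{0} = 1
G(6) = mex{1} = 0
G(7) = mex{0} = 1
G(8) = mex{1} = 0
G(9) = mex{0} = 1
G(10) = mex{1,0} = 2
G(11) = mex{2,1,0} = 3
G(12) = mex{3,0,1} = 2
G(13) = mex{2,1,0} = 3
G(14) = mex{3,0,1} = 2
G(15) = mex{2,1,0} = 3
G(16) = mex{3,0,1} = 2
G(17) = mex{2,1,0} = 3
G(18) = mex{3,0,1} = 2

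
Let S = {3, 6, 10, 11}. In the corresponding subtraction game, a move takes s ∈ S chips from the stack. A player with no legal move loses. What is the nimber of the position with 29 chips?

2

n :  0  1  2  3  4  5  6  7  8  9 10 11 12 13 14 15 16 17 18 19 20 21 22 23 24 25 26 27 28 29
G :  0  0  0  1  1  1  2  2  2  0  3  3  1  4  0  2  0  1  0  1  2  1  2  0  2  3  1  3  4  2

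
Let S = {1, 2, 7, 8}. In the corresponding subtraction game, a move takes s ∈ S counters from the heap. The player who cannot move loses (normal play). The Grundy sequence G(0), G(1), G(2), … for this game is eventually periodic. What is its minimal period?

3

n :  0  1  2  3  4  5  6  7  8  9 10 11 12 13 14
G :  0  1  2  0  1  2  0  1  2  0  1  2  0  1  2
G(n+3) = G(n) holds for n = 0,…,7 (a full window of length max(S) = 8), so the sequence is purely periodic with period 3.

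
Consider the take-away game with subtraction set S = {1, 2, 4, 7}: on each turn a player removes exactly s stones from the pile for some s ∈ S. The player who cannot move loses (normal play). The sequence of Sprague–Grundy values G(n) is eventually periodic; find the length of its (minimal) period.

3

n :  0  1  2  3  4  5  6  7  8  9 10 11 12 13 14
G :  0  1  2  0  1  2  0  1  2  0  1  2  0  1  2
G(n+3) = G(n) holds for n = 0,…,6 (a full window of length max(S) = 7), so the sequence is purely periodic with period 3.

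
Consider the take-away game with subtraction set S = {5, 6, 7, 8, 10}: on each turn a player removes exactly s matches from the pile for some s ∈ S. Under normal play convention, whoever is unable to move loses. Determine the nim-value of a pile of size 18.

0

G(0) = 0
G(1) = mex{} = 0
G(2) = mex{} = 0
G(3) = mex{} = 0
G(4) = mex{} = 0
G(5) = mex{0} = 1
G(6) = mex{0,0} = 1
G(7) = mex{0,0,0} = 1
G(8) = mex{0,0,0,0} = 1
G(9) = mex{0,0,0,0} = 1
G(10) = mex{1,0,0,0,0} = 2
G(11) = mex{1,1,0,0,0} = 2
G(12) = mex{1,1,1,0,0} = 2
G(13) = mex{1,1,1,1,0} = 2
G(14) = mex{1,1,1,1,0} = 2
G(15) = mex{2,1,1,1,1} = 0
G(16) = mex{2,2,1,1,1} = 0
G(17) = mex{2,2,2,1,1} = 0
G(18) = mex{2,2,2,2,1} = 0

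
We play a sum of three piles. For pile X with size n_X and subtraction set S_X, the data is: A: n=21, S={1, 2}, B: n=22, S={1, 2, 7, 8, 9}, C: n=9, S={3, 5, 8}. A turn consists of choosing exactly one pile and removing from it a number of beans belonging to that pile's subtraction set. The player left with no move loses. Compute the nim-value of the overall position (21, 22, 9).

Pile A, S = {1, 2}:
n :  0  1  2  3  4  5  6  7  8  9 10 11 12 13 14 15 16 17 18 19 20 21
G :  0  1  2  0  1  2  0  1  2  0  1  2  0  1  2  0  1  2  0  1  2  0
G_A(21) = 0.
Pile B, S = {1, 2, 7, 8, 9}:
n :  0  1  2  3  4  5  6  7  8  9 10 11 12 13 14 15 16 17 18 19 20 21 22
G :  0  1  2  0  1  2  0  1  2  3  4  5  3  4  5  3  0  1  2  0  1  2  0
G_B(22) = 0.
Pile C, S = {3, 5, 8}:
n : 0 1 2 3 4 5 6 7 8 9
G : 0 0 0 1 1 1 2 2 2 3
G_C(9) = 3.
Combined Grundy value = 0 ⊕ 0 ⊕ 3 = 3.

3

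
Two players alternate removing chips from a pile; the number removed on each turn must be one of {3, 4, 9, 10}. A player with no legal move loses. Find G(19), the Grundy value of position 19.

n :  0  1  2  3  4  5  6  7  8  9 10 11 12 13 14 15 16 17 18 19
G :  0  0  0  1  1  1  2  0  0  3  1  1  2  0  0  0  1  1  1  2

2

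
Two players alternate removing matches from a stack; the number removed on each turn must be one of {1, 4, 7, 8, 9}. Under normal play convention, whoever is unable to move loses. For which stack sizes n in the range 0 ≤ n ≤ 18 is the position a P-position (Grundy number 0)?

G(0) = 0
G(1) = mex{0} = 1
G(2) = mex{1} = 0
G(3) = mex{0} = 1
G(4) = mex{1,0} = 2
G(5) = mex{2,1} = 0
G(6) = mex{0,0} = 1
G(7) = mex{1,1,0} = 2
G(8) = mex{2,2,1,0} = 3
G(9) = mex{3,0,0,1,0} = 2
G(10) = mex{2,1,1,0,1} = 3
G(11) = mex{3,2,2,1,0} = 4
G(12) = mex{4,3,0,2,1} = 5
G(13) = mex{5,2,1,0,2} = 3
G(14) = mex{3,3,2,1,0} = 4
G(15) = mex{4,4,3,2,1} = 0
G(16) = mex{0,5,2,3,2} = 1
G(17) = mex{1,3,3,2,3} = 0
G(18) = mex{0,4,4,3,2} = 1
P-positions are exactly the n with G(n) = 0.

0, 2, 5, 15, 17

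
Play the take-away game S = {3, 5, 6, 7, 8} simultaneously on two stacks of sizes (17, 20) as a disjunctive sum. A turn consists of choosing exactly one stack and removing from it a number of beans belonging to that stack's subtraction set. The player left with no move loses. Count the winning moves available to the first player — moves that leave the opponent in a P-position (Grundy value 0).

All stacks use S = {3, 5, 6, 7, 8}:
G(0) = 0
G(1) = mex{} = 0
G(2) = mex{} = 0
G(3) = mex{0} = 1
G(4) = mex{0} = 1
G(5) = mex{0,0} = 1
G(6) = mex{1,0,0} = 2
G(7) = mex{1,0,0,0} = 2
G(8) = mex{1,1,0,0,0} = 2
G(9) = mex{2,1,1,0,0} = 3
G(10) = mex{2,1,1,1,0} = 3
G(11) = mex{2,2,1,1,1} = 0
G(12) = mex{3,2,2,1,1} = 0
G(13) = mex{3,2,2,2,1} = 0
G(14) = mex{0,3,2,2,2} = 1
G(15) = mex{0,3,3,2,2} = 1
G(16) = mex{0,0,3,3,2} = 1
G(17) = mex{1,0,0,3,3} = 2
G(18) = mex{1,0,0,0,3} = 2
G(19) = mex{1,1,0,0,0} = 2
G(20) = mex{2,1,1,0,0} = 3
Stack A: G(17) = 2.
Stack B: G(20) = 3.
Combined Grundy value = 2 ⊕ 3 = 1.
A winning move leaves total XOR = 0, i.e. changes one component's Grundy value g to g ⊕ X where X is the current total.
Stack A: need g' = 2⊕1 = 3. Options: 17−3→G=1, 17−5→G=0, 17−6→G=0, 17−7→G=3, 17−8→G=3. Hits: 2.
Stack B: need g' = 3⊕1 = 2. Options: 20−3→G=2, 20−5→G=1, 20−6→G=1, 20−7→G=0, 20−8→G=0. Hits: 1.

3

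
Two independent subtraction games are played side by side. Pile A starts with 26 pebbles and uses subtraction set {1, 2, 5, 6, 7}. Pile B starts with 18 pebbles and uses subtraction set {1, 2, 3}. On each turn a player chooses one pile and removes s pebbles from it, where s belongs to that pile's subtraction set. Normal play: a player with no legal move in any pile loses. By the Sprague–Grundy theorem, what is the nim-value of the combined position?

3

Pile A, S = {1, 2, 5, 6, 7}:
n :  0  1  2  3  4  5  6  7  8  9 10 11 12 13 14 15 16 17 18 19 20 21 22 23 24 25 26
G :  0  1  2  0  1  2  3  4  5  3  4  0  1  2  0  1  2  3  4  5  3  4  0  1  2  0  1
G_A(26) = 1.
Pile B, S = {1, 2, 3}:
n :  0  1  2  3  4  5  6  7  8  9 10 11 12 13 14 15 16 17 18
G :  0  1  2  3  0  1  2  3  0  1  2  3  0  1  2  3  0  1  2
G_B(18) = 2.
Combined Grundy value = 1 ⊕ 2 = 3.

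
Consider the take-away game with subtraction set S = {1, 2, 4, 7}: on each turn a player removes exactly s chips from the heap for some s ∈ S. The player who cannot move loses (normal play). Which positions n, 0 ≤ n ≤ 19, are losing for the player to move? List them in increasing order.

0, 3, 6, 9, 12, 15, 18

G(0) = 0
G(1) = mex{0} = 1
G(2) = mex{1,0} = 2
G(3) = mex{2,1} = 0
G(4) = mex{0,2,0} = 1
G(5) = mex{1,0,1} = 2
G(6) = mex{2,1,2} = 0
G(7) = mex{0,2,0,0} = 1
G(8) = mex{1,0,1,1} = 2
G(9) = mex{2,1,2,2} = 0
G(10) = mex{0,2,0,0} = 1
G(11) = mex{1,0,1,1} = 2
G(12) = mex{2,1,2,2} = 0
G(13) = mex{0,2,0,0} = 1
G(14) = mex{1,0,1,1} = 2
G(15) = mex{2,1,2,2} = 0
G(16) = mex{0,2,0,0} = 1
G(17) = mex{1,0,1,1} = 2
G(18) = mex{2,1,2,2} = 0
G(19) = mex{0,2,0,0} = 1
P-positions are exactly the n with G(n) = 0.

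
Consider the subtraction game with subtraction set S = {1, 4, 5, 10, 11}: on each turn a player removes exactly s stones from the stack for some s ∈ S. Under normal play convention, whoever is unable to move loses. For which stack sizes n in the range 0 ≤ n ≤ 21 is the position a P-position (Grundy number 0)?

G(0) = 0
G(1) = mex{0} = 1
G(2) = mex{1} = 0
G(3) = mex{0} = 1
G(4) = mex{1,0} = 2
G(5) = mex{2,1,0} = 3
G(6) = mex{3,0,1} = 2
G(7) = mex{2,1,0} = 3
G(8) = mex{3,2,1} = 0
G(9) = mex{0,3,2} = 1
G(10) = mex{1,2,3,0} = 4
G(11) = mex{4,3,2,1,0} = 5
G(12) = mex{5,0,3,0,1} = 2
G(13) = mex{2,1,0,1,0} = 3
G(14) = mex{3,4,1,2,1} = 0
G(15) = mex{0,5,4,3,2} = 1
G(16) = mex{1,2,5,2,3} = 0
G(17) = mex{0,3,2,3,2} = 1
G(18) = mex{1,0,3,0,3} = 2
G(19) = mex{2,1,0,1,0} = 3
G(20) = mex{3,0,1,4,1} = 2
G(21) = mex{2,1,0,5,4} = 3
P-positions are exactly the n with G(n) = 0.

0, 2, 8, 14, 16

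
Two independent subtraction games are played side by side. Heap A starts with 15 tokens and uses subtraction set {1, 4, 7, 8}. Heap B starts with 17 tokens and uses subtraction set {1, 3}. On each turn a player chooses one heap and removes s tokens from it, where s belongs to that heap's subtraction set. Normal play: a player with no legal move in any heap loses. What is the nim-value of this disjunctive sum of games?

Heap A, S = {1, 4, 7, 8}:
G(0) = 0
G(1) = mex{0} = 1
G(2) = mex{1} = 0
G(3) = mex{0} = 1
G(4) = mex{1,0} = 2
G(5) = mex{2,1} = 0
G(6) = mex{0,0} = 1
G(7) = mex{1,1,0} = 2
G(8) = mex{2,2,1,0} = 3
G(9) = mex{3,0,0,1} = 2
G(10) = mex{2,1,1,0} = 3
G(11) = mex{3,2,2,1} = 0
G(12) = mex{0,3,0,2} = 1
G(13) = mex{1,2,1,0} = 3
G(14) = mex{3,3,2,1} = 0
G(15) = mex{0,0,3,2} = 1
G_A(15) = 1.
Heap B, S = {1, 3}:
G(0) = 0
G(1) = mex{0} = 1
G(2) = mex{1} = 0
G(3) = mex{0,0} = 1
G(4) = mex{1,1} = 0
G(5) = mex{0,0} = 1
G(6) = mex{1,1} = 0
G(7) = mex{0,0} = 1
G(8) = mex{1,1} = 0
G(9) = mex{0,0} = 1
G(10) = mex{1,1} = 0
G(11) = mex{0,0} = 1
G(12) = mex{1,1} = 0
G(13) = mex{0,0} = 1
G(14) = mex{1,1} = 0
G(15) = mex{0,0} = 1
G(16) = mex{1,1} = 0
G(17) = mex{0,0} = 1
G_B(17) = 1.
Combined Grundy value = 1 ⊕ 1 = 0.

0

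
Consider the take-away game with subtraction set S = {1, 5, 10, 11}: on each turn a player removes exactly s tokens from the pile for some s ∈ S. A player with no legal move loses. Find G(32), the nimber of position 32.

G(0) = 0
G(1) = mex{0} = 1
G(2) = mex{1} = 0
G(3) = mex{0} = 1
G(4) = mex{1} = 0
G(5) = mex{0,0} = 1
G(6) = mex{1,1} = 0
G(7) = mex{0,0} = 1
G(8) = mex{1,1} = 0
G(9) = mex{0,0} = 1
G(10) = mex{1,1,0} = 2
G(11) = mex{2,0,1,0} = 3
G(12) = mex{3,1,0,1} = 2
G(13) = mex{2,0,1,0} = 3
G(14) = mex{3,1,0,1} = 2
G(15) = mex{2,2,1,0} = 3
G(16) = mex{3,3,0,1} = 2
G(17) = mex{2,2,1,0} = 3
G(18) = mex{3,3,0,1} = 2
G(19) = mex{2,2,1,0} = 3
G(20) = mex{3,3,2,1} = 0
G(21) = mex{0,2,3,2} = 1
G(22) = mex{1,3,2,3} = 0
G(23) = mex{0,2,3,2} = 1
G(24) = mex{1,3,2,3} = 0
G(25) = mex{0,0,3,2} = 1
G(26) = mex{1,1,2,3} = 0
G(27) = mex{0,0,3,2} = 1
G(28) = mex{1,1,2,3} = 0
G(29) = mex{0,0,3,2} = 1
G(30) = mex{1,1,0,3} = 2
G(31) = mex{2,0,1,0} = 3
G(32) = mex{3,1,0,1} = 2

2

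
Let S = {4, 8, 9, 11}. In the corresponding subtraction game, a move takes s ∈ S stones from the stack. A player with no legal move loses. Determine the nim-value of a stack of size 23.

n :  0  1  2  3  4  5  6  7  8  9 10 11 12 13 14 15 16 17 18 19 20 21 22 23
G :  0  0  0  0  1  1  1  1  2  2  2  2  3  3  3  0  0  0  0  1  1  1  1  2

2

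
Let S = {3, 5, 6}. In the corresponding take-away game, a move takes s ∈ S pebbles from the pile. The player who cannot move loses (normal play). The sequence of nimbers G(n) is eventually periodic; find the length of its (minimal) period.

9

G(0) = 0
G(1) = mex{} = 0
G(2) = mex{} = 0
G(3) = mex{0} = 1
G(4) = mex{0} = 1
G(5) = mex{0,0} = 1
G(6) = mex{1,0,0} = 2
G(7) = mex{1,0,0} = 2
G(8) = mex{1,1,0} = 2
G(9) = mex{2,1,1} = 0
G(10) = mex{2,1,1} = 0
G(11) = mex{2,2,1} = 0
G(12) = mex{0,2,2} = 1
G(13) = mex{0,2,2} = 1
G(14) = mex{0,0,2} = 1
G(15) = mex{1,0,0} = 2
G(16) = mex{1,0,0} = 2
G(17) = mex{1,1,0} = 2
G(18) = mex{2,1,1} = 0
G(19) = mex{2,1,1} = 0
G(n+9) = G(n) holds for n = 0,…,5 (a full window of length max(S) = 6), so the sequence is purely periodic with period 9.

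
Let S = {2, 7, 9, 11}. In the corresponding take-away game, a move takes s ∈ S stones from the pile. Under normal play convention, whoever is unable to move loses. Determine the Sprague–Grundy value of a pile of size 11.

3

n :  0  1  2  3  4  5  6  7  8  9 10 11
G :  0  0  1  1  0  0  1  1  2  2  3  3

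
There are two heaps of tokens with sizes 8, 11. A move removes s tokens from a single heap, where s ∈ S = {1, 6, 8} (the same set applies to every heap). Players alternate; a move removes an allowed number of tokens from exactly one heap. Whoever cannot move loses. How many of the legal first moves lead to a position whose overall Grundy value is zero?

6

All heaps use S = {1, 6, 8}:
n :  0  1  2  3  4  5  6  7  8  9 10 11
G :  0  1  0  1  0  1  2  0  1  0  1  0
Heap A: G(8) = 1.
Heap B: G(11) = 0.
Combined Grundy value = 1 ⊕ 0 = 1.
A winning move leaves total XOR = 0, i.e. changes one component's Grundy value g to g ⊕ X where X is the current total.
Heap A: need g' = 1⊕1 = 0. Options: 8−1→G=0, 8−6→G=0, 8−8→G=0. Hits: 3.
Heap B: need g' = 0⊕1 = 1. Options: 11−1→G=1, 11−6→G=1, 11−8→G=1. Hits: 3.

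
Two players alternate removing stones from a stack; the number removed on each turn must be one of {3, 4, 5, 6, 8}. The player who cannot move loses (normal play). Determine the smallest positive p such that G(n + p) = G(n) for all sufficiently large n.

11

G(0) = 0
G(1) = mex{} = 0
G(2) = mex{} = 0
G(3) = mex{0} = 1
G(4) = mex{0,0} = 1
G(5) = mex{0,0,0} = 1
G(6) = mex{1,0,0,0} = 2
G(7) = mex{1,1,0,0} = 2
G(8) = mex{1,1,1,0,0} = 2
G(9) = mex{2,1,1,1,0} = 3
G(10) = mex{2,2,1,1,0} = 3
G(11) = mex{2,2,2,1,1} = 0
G(12) = mex{3,2,2,2,1} = 0
G(13) = mex{3,3,2,2,1} = 0
G(14) = mex{0,3,3,2,2} = 1
G(15) = mex{0,0,3,3,2} = 1
G(16) = mex{0,0,0,3,2} = 1
G(17) = mex{1,0,0,0,3} = 2
G(18) = mex{1,1,0,0,3} = 2
G(19) = mex{1,1,1,0,0} = 2
G(20) = mex{2,1,1,1,0} = 3
G(21) = mex{2,2,1,1,0} = 3
G(22) = mex{2,2,2,1,1} = 0
G(23) = mex{3,2,2,2,1} = 0
G(n+11) = G(n) holds for n = 0,…,7 (a full window of length max(S) = 8), so the sequence is purely periodic with period 11.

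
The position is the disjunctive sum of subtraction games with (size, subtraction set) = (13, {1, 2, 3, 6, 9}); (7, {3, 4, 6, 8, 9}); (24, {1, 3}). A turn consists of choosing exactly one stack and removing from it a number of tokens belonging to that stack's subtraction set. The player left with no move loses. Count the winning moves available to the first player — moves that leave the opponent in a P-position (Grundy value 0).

Stack A, S = {1, 2, 3, 6, 9}:
G(0) = 0
G(1) = mex{0} = 1
G(2) = mex{1,0} = 2
G(3) = mex{2,1,0} = 3
G(4) = mex{3,2,1} = 0
G(5) = mex{0,3,2} = 1
G(6) = mex{1,0,3,0} = 2
G(7) = mex{2,1,0,1} = 3
G(8) = mex{3,2,1,2} = 0
G(9) = mex{0,3,2,3,0} = 1
G(10) = mex{1,0,3,0,1} = 2
G(11) = mex{2,1,0,1,2} = 3
G(12) = mex{3,2,1,2,3} = 0
G(13) = mex{0,3,2,3,0} = 1
G_A(13) = 1.
Stack B, S = {3, 4, 6, 8, 9}:
G(0) = 0
G(1) = mex{} = 0
G(2) = mex{} = 0
G(3) = mex{0} = 1
G(4) = mex{0,0} = 1
G(5) = mex{0,0} = 1
G(6) = mex{1,0,0} = 2
G(7) = mex{1,1,0} = 2
G_B(7) = 2.
Stack C, S = {1, 3}:
G(0) = 0
G(1) = mex{0} = 1
G(2) = mex{1} = 0
G(3) = mex{0,0} = 1
G(4) = mex{1,1} = 0
G(5) = mex{0,0} = 1
G(6) = mex{1,1} = 0
G(7) = mex{0,0} = 1
G(8) = mex{1,1} = 0
G(9) = mex{0,0} = 1
G(10) = mex{1,1} = 0
G(11) = mex{0,0} = 1
G(12) = mex{1,1} = 0
G(13) = mex{0,0} = 1
G(14) = mex{1,1} = 0
G(15) = mex{0,0} = 1
G(16) = mex{1,1} = 0
G(17) = mex{0,0} = 1
G(18) = mex{1,1} = 0
G(19) = mex{0,0} = 1
G(20) = mex{1,1} = 0
G(21) = mex{0,0} = 1
G(22) = mex{1,1} = 0
G(23) = mex{0,0} = 1
G(24) = mex{1,1} = 0
G_C(24) = 0.
Combined Grundy value = 1 ⊕ 2 ⊕ 0 = 3.
A winning move leaves total XOR = 0, i.e. changes one component's Grundy value g to g ⊕ X where X is the current total.
Stack A: need g' = 1⊕3 = 2. Options: 13−1→G=0, 13−2→G=3, 13−3→G=2, 13−6→G=3, 13−9→G=0. Hits: 1.
Stack B: need g' = 2⊕3 = 1. Options: 7−3→G=1, 7−4→G=1, 7−6→G=0. Hits: 2.
Stack C: need g' = 0⊕3 = 3. Options: 24−1→G=1, 24−3→G=1. Hits: 0.

3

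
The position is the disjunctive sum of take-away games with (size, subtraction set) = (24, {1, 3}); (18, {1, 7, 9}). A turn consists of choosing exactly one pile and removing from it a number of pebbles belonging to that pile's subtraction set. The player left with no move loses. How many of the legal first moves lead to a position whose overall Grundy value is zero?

Pile A, S = {1, 3}:
G(0) = 0
G(1) = mex{0} = 1
G(2) = mex{1} = 0
G(3) = mex{0,0} = 1
G(4) = mex{1,1} = 0
G(5) = mex{0,0} = 1
G(6) = mex{1,1} = 0
G(7) = mex{0,0} = 1
G(8) = mex{1,1} = 0
G(9) = mex{0,0} = 1
G(10) = mex{1,1} = 0
G(11) = mex{0,0} = 1
G(12) = mex{1,1} = 0
G(13) = mex{0,0} = 1
G(14) = mex{1,1} = 0
G(15) = mex{0,0} = 1
G(16) = mex{1,1} = 0
G(17) = mex{0,0} = 1
G(18) = mex{1,1} = 0
G(19) = mex{0,0} = 1
G(20) = mex{1,1} = 0
G(21) = mex{0,0} = 1
G(22) = mex{1,1} = 0
G(23) = mex{0,0} = 1
G(24) = mex{1,1} = 0
G_A(24) = 0.
Pile B, S = {1, 7, 9}:
G(0) = 0
G(1) = mex{0} = 1
G(2) = mex{1} = 0
G(3) = mex{0} = 1
G(4) = mex{1} = 0
G(5) = mex{0} = 1
G(6) = mex{1} = 0
G(7) = mex{0,0} = 1
G(8) = mex{1,1} = 0
G(9) = mex{0,0,0} = 1
G(10) = mex{1,1,1} = 0
G(11) = mex{0,0,0} = 1
G(12) = mex{1,1,1} = 0
G(13) = mex{0,0,0} = 1
G(14) = mex{1,1,1} = 0
G(15) = mex{0,0,0} = 1
G(16) = mex{1,1,1} = 0
G(17) = mex{0,0,0} = 1
G(18) = mex{1,1,1} = 0
G_B(18) = 0.
Combined Grundy value = 0 ⊕ 0 = 0.
A winning move leaves total XOR = 0, i.e. changes one component's Grundy value g to g ⊕ X where X is the current total.
Pile A: target g' = 0⊕0 = 0, but every legal move changes the Grundy value (mex property), so 0 moves.
Pile B: target g' = 0⊕0 = 0, but every legal move changes the Grundy value (mex property), so 0 moves.

0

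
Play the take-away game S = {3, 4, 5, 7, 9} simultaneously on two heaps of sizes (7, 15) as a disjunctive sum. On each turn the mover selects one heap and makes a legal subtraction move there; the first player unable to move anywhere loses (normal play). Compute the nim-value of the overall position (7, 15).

All heaps use S = {3, 4, 5, 7, 9}:
n :  0  1  2  3  4  5  6  7  8  9 10 11 12 13 14 15
G :  0  0  0  1  1  1  2  2  2  3  3  3  0  0  0  1
Heap A: G(7) = 2.
Heap B: G(15) = 1.
Combined Grundy value = 2 ⊕ 1 = 3.

3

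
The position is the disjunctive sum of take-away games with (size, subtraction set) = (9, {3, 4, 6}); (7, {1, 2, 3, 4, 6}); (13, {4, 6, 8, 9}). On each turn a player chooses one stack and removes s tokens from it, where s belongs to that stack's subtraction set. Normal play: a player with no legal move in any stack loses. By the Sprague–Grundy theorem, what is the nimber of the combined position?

2

Stack A, S = {3, 4, 6}:
G(0) = 0
G(1) = mex{} = 0
G(2) = mex{} = 0
G(3) = mex{0} = 1
G(4) = mex{0,0} = 1
G(5) = mex{0,0} = 1
G(6) = mex{1,0,0} = 2
G(7) = mex{1,1,0} = 2
G(8) = mex{1,1,0} = 2
G(9) = mex{2,1,1} = 0
G_A(9) = 0.
Stack B, S = {1, 2, 3, 4, 6}:
n : 0 1 2 3 4 5 6 7
G : 0 1 2 3 4 0 1 2
G_B(7) = 2.
Stack C, S = {4, 6, 8, 9}:
n :  0  1  2  3  4  5  6  7  8  9 10 11 12 13
G :  0  0  0  0  1  1  1  1  2  2  2  2  3  0
G_C(13) = 0.
Combined Grundy value = 0 ⊕ 2 ⊕ 0 = 2.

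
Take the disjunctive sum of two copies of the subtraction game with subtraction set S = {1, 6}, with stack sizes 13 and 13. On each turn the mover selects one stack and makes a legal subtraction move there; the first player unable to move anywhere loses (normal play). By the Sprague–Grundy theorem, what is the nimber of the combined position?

All stacks use S = {1, 6}:
G(0) = 0
G(1) = mex{0} = 1
G(2) = mex{1} = 0
G(3) = mex{0} = 1
G(4) = mex{1} = 0
G(5) = mex{0} = 1
G(6) = mex{1,0} = 2
G(7) = mex{2,1} = 0
G(8) = mex{0,0} = 1
G(9) = mex{1,1} = 0
G(10) = mex{0,0} = 1
G(11) = mex{1,1} = 0
G(12) = mex{0,2} = 1
G(13) = mex{1,0} = 2
Stack A: G(13) = 2.
Stack B: G(13) = 2.
Combined Grundy value = 2 ⊕ 2 = 0.

0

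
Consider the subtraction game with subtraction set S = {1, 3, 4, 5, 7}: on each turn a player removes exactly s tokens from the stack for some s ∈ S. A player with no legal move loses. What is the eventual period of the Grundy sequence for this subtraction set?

8

n :  0  1  2  3  4  5  6  7  8  9 10 11 12 13 14 15 16 17
G :  0  1  0  1  2  3  2  3  0  1  0  1  2  3  2  3  0  1
G(n+8) = G(n) holds for n = 0,…,6 (a full window of length max(S) = 7), so the sequence is purely periodic with period 8.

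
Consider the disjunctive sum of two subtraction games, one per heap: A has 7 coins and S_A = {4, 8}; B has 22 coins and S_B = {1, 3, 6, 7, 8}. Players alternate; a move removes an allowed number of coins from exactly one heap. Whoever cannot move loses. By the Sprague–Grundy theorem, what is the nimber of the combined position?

Heap A, S = {4, 8}:
G(0) = 0
G(1) = mex{} = 0
G(2) = mex{} = 0
G(3) = mex{} = 0
G(4) = mex{0} = 1
G(5) = mex{0} = 1
G(6) = mex{0} = 1
G(7) = mex{0} = 1
G_A(7) = 1.
Heap B, S = {1, 3, 6, 7, 8}:
G(0) = 0
G(1) = mex{0} = 1
G(2) = mex{1} = 0
G(3) = mex{0,0} = 1
G(4) = mex{1,1} = 0
G(5) = mex{0,0} = 1
G(6) = mex{1,1,0} = 2
G(7) = mex{2,0,1,0} = 3
G(8) = mex{3,1,0,1,0} = 2
G(9) = mex{2,2,1,0,1} = 3
G(10) = mex{3,3,0,1,0} = 2
G(11) = mex{2,2,1,0,1} = 3
G(12) = mex{3,3,2,1,0} = 4
G(13) = mex{4,2,3,2,1} = 0
G(14) = mex{0,3,2,3,2} = 1
G(15) = mex{1,4,3,2,3} = 0
G(16) = mex{0,0,2,3,2} = 1
G(17) = mex{1,1,3,2,3} = 0
G(18) = mex{0,0,4,3,2} = 1
G(19) = mex{1,1,0,4,3} = 2
G(20) = mex{2,0,1,0,4} = 3
G(21) = mex{3,1,0,1,0} = 2
G(22) = mex{2,2,1,0,1} = 3
G_B(22) = 3.
Combined Grundy value = 1 ⊕ 3 = 2.

2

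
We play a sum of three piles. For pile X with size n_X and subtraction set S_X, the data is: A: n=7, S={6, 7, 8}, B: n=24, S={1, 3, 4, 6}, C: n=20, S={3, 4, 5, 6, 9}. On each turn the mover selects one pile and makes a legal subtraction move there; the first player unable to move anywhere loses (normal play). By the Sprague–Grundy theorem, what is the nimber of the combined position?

Pile A, S = {6, 7, 8}:
n : 0 1 2 3 4 5 6 7
G : 0 0 0 0 0 0 1 1
G_A(7) = 1.
Pile B, S = {1, 3, 4, 6}:
n :  0  1  2  3  4  5  6  7  8  9 10 11 12 13 14 15 16 17 18 19 20 21 22 23 24
G :  0  1  0  1  2  3  2  0  1  0  1  2  3  2  0  1  0  1  2  3  2  0  1  0  1
G_B(24) = 1.
Pile C, S = {3, 4, 5, 6, 9}:
n :  0  1  2  3  4  5  6  7  8  9 10 11 12 13 14 15 16 17 18 19 20
G :  0  0  0  1  1  1  2  2  2  3  3  3  0  0  0  1  1  1  2  2  2
G_C(20) = 2.
Combined Grundy value = 1 ⊕ 1 ⊕ 2 = 2.

2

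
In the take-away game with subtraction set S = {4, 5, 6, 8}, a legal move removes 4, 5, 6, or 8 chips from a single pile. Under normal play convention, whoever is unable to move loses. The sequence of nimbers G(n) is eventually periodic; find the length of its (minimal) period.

12

G(0) = 0
G(1) = mex{} = 0
G(2) = mex{} = 0
G(3) = mex{} = 0
G(4) = mex{0} = 1
G(5) = mex{0,0} = 1
G(6) = mex{0,0,0} = 1
G(7) = mex{0,0,0} = 1
G(8) = mex{1,0,0,0} = 2
G(9) = mex{1,1,0,0} = 2
G(10) = mex{1,1,1,0} = 2
G(11) = mex{1,1,1,0} = 2
G(12) = mex{2,1,1,1} = 0
G(13) = mex{2,2,1,1} = 0
G(14) = mex{2,2,2,1} = 0
G(15) = mex{2,2,2,1} = 0
G(16) = mex{0,2,2,2} = 1
G(17) = mex{0,0,2,2} = 1
G(18) = mex{0,0,0,2} = 1
G(19) = mex{0,0,0,2} = 1
G(20) = mex{1,0,0,0} = 2
G(21) = mex{1,1,0,0} = 2
G(22) = mex{1,1,1,0} = 2
G(23) = mex{1,1,1,0} = 2
G(24) = mex{2,1,1,1} = 0
G(25) = mex{2,2,1,1} = 0
G(n+12) = G(n) holds for n = 0,…,7 (a full window of length max(S) = 8), so the sequence is purely periodic with period 12.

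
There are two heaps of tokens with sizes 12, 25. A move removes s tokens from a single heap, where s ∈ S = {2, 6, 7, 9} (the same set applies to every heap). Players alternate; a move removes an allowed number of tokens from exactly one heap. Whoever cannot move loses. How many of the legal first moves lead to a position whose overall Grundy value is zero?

All heaps use S = {2, 6, 7, 9}:
G(0) = 0
G(1) = mex{} = 0
G(2) = mex{0} = 1
G(3) = mex{0} = 1
G(4) = mex{1} = 0
G(5) = mex{1} = 0
G(6) = mex{0,0} = 1
G(7) = mex{0,0,0} = 1
G(8) = mex{1,1,0} = 2
G(9) = mex{1,1,1,0} = 2
G(10) = mex{2,0,1,0} = 3
G(11) = mex{2,0,0,1} = 3
G(12) = mex{3,1,0,1} = 2
G(13) = mex{3,1,1,0} = 2
G(14) = mex{2,2,1,0} = 3
G(15) = mex{2,2,2,1} = 0
G(16) = mex{3,3,2,1} = 0
G(17) = mex{0,3,3,2} = 1
G(18) = mex{0,2,3,2} = 1
G(19) = mex{1,2,2,3} = 0
G(20) = mex{1,3,2,3} = 0
G(21) = mex{0,0,3,2} = 1
G(22) = mex{0,0,0,2} = 1
G(23) = mex{1,1,0,3} = 2
G(24) = mex{1,1,1,0} = 2
G(25) = mex{2,0,1,0} = 3
Heap A: G(12) = 2.
Heap B: G(25) = 3.
Combined Grundy value = 2 ⊕ 3 = 1.
A winning move leaves total XOR = 0, i.e. changes one component's Grundy value g to g ⊕ X where X is the current total.
Heap A: need g' = 2⊕1 = 3. Options: 12−2→G=3, 12−6→G=1, 12−7→G=0, 12−9→G=1. Hits: 1.
Heap B: need g' = 3⊕1 = 2. Options: 25−2→G=2, 25−6→G=0, 25−7→G=1, 25−9→G=0. Hits: 1.

2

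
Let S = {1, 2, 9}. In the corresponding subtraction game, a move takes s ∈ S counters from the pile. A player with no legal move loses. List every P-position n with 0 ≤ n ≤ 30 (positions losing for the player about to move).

n :  0  1  2  3  4  5  6  7  8  9 10 11 12 13 14 15 16 17 18 19 20 21 22 23 24 25 26 27 28 29 30
G :  0  1  2  0  1  2  0  1  2  3  0  1  2  0  1  2  0  1  2  3  0  1  2  0  1  2  0  1  2  3  0
P-positions are exactly the n with G(n) = 0.

0, 3, 6, 10, 13, 16, 20, 23, 26, 30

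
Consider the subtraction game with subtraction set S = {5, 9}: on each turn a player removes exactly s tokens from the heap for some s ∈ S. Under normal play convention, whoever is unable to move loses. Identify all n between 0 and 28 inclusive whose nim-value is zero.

G(0) = 0
G(1) = mex{} = 0
G(2) = mex{} = 0
G(3) = mex{} = 0
G(4) = mex{} = 0
G(5) = mex{0} = 1
G(6) = mex{0} = 1
G(7) = mex{0} = 1
G(8) = mex{0} = 1
G(9) = mex{0,0} = 1
G(10) = mex{1,0} = 2
G(11) = mex{1,0} = 2
G(12) = mex{1,0} = 2
G(13) = mex{1,0} = 2
G(14) = mex{1,1} = 0
G(15) = mex{2,1} = 0
G(16) = mex{2,1} = 0
G(17) = mex{2,1} = 0
G(18) = mex{2,1} = 0
G(19) = mex{0,2} = 1
G(20) = mex{0,2} = 1
G(21) = mex{0,2} = 1
G(22) = mex{0,2} = 1
G(23) = mex{0,0} = 1
G(24) = mex{1,0} = 2
G(25) = mex{1,0} = 2
G(26) = mex{1,0} = 2
G(27) = mex{1,0} = 2
G(28) = mex{1,1} = 0
P-positions are exactly the n with G(n) = 0.

0, 1, 2, 3, 4, 14, 15, 16, 17, 18, 28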